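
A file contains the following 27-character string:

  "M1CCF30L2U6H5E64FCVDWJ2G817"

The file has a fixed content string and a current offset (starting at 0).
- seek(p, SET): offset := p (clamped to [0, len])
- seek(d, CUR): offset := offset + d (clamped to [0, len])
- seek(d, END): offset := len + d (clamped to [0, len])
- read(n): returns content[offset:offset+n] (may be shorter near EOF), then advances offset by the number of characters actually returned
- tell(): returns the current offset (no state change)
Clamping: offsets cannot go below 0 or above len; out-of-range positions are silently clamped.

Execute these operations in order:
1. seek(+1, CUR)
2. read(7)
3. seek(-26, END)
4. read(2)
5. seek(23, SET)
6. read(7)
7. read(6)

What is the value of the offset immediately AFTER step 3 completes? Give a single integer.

After 1 (seek(+1, CUR)): offset=1
After 2 (read(7)): returned '1CCF30L', offset=8
After 3 (seek(-26, END)): offset=1

Answer: 1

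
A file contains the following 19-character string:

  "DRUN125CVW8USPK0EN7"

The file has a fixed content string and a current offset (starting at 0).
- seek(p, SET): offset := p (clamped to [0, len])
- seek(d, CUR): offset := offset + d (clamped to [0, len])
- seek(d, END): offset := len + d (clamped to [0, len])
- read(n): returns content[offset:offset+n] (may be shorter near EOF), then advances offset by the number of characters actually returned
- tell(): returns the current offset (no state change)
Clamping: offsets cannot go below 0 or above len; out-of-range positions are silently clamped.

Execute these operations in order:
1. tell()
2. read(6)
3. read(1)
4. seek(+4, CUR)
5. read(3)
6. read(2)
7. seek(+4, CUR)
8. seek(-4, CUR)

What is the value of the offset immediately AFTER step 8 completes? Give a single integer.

After 1 (tell()): offset=0
After 2 (read(6)): returned 'DRUN12', offset=6
After 3 (read(1)): returned '5', offset=7
After 4 (seek(+4, CUR)): offset=11
After 5 (read(3)): returned 'USP', offset=14
After 6 (read(2)): returned 'K0', offset=16
After 7 (seek(+4, CUR)): offset=19
After 8 (seek(-4, CUR)): offset=15

Answer: 15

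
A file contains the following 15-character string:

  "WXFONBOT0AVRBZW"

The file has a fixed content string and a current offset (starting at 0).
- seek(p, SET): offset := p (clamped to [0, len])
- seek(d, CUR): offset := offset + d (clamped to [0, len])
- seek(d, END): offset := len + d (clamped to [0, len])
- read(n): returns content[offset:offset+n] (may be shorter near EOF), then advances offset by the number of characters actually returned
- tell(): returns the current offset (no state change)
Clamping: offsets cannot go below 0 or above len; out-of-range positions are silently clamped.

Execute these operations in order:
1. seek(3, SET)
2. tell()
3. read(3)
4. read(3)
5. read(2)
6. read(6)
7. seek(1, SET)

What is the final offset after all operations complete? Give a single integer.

After 1 (seek(3, SET)): offset=3
After 2 (tell()): offset=3
After 3 (read(3)): returned 'ONB', offset=6
After 4 (read(3)): returned 'OT0', offset=9
After 5 (read(2)): returned 'AV', offset=11
After 6 (read(6)): returned 'RBZW', offset=15
After 7 (seek(1, SET)): offset=1

Answer: 1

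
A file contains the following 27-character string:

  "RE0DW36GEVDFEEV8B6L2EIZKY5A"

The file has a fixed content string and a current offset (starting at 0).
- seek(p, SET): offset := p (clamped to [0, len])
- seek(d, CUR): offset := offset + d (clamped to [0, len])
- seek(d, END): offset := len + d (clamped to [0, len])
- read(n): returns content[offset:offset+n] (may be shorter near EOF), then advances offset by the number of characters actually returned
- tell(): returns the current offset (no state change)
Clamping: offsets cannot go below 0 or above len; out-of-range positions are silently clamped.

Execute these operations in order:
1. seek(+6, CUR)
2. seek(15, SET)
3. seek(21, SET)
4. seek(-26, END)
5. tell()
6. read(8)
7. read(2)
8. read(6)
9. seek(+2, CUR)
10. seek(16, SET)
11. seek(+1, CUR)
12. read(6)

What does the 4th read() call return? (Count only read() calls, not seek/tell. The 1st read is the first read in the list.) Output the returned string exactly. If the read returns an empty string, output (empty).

Answer: 6L2EIZ

Derivation:
After 1 (seek(+6, CUR)): offset=6
After 2 (seek(15, SET)): offset=15
After 3 (seek(21, SET)): offset=21
After 4 (seek(-26, END)): offset=1
After 5 (tell()): offset=1
After 6 (read(8)): returned 'E0DW36GE', offset=9
After 7 (read(2)): returned 'VD', offset=11
After 8 (read(6)): returned 'FEEV8B', offset=17
After 9 (seek(+2, CUR)): offset=19
After 10 (seek(16, SET)): offset=16
After 11 (seek(+1, CUR)): offset=17
After 12 (read(6)): returned '6L2EIZ', offset=23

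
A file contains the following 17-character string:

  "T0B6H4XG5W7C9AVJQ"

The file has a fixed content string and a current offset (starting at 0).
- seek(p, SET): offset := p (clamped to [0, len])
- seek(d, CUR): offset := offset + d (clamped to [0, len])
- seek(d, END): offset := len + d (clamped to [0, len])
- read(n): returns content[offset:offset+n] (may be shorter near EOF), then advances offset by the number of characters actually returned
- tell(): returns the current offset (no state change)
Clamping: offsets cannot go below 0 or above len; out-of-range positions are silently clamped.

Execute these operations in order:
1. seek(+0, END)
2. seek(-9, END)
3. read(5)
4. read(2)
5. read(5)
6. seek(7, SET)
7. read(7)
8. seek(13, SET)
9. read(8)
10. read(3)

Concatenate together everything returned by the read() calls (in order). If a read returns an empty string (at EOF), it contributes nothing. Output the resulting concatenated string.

After 1 (seek(+0, END)): offset=17
After 2 (seek(-9, END)): offset=8
After 3 (read(5)): returned '5W7C9', offset=13
After 4 (read(2)): returned 'AV', offset=15
After 5 (read(5)): returned 'JQ', offset=17
After 6 (seek(7, SET)): offset=7
After 7 (read(7)): returned 'G5W7C9A', offset=14
After 8 (seek(13, SET)): offset=13
After 9 (read(8)): returned 'AVJQ', offset=17
After 10 (read(3)): returned '', offset=17

Answer: 5W7C9AVJQG5W7C9AAVJQ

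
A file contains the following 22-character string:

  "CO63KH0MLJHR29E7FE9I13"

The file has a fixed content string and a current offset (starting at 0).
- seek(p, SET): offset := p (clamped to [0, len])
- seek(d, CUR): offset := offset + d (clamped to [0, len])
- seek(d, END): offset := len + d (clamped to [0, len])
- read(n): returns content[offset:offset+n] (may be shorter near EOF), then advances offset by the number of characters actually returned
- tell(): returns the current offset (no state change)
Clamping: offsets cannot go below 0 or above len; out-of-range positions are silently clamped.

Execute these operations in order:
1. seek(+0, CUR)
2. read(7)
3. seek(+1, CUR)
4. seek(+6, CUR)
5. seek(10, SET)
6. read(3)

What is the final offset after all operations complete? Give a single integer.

Answer: 13

Derivation:
After 1 (seek(+0, CUR)): offset=0
After 2 (read(7)): returned 'CO63KH0', offset=7
After 3 (seek(+1, CUR)): offset=8
After 4 (seek(+6, CUR)): offset=14
After 5 (seek(10, SET)): offset=10
After 6 (read(3)): returned 'HR2', offset=13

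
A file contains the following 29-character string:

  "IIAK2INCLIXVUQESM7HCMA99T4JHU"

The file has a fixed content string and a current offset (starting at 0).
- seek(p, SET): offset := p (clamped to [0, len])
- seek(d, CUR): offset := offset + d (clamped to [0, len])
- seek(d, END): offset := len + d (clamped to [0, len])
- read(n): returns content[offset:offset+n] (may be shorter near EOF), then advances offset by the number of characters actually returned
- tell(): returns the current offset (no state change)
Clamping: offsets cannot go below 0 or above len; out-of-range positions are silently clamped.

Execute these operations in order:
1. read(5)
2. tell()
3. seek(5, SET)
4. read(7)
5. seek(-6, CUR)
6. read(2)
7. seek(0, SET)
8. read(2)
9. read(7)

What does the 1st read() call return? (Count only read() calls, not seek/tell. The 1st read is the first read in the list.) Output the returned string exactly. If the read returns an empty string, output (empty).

After 1 (read(5)): returned 'IIAK2', offset=5
After 2 (tell()): offset=5
After 3 (seek(5, SET)): offset=5
After 4 (read(7)): returned 'INCLIXV', offset=12
After 5 (seek(-6, CUR)): offset=6
After 6 (read(2)): returned 'NC', offset=8
After 7 (seek(0, SET)): offset=0
After 8 (read(2)): returned 'II', offset=2
After 9 (read(7)): returned 'AK2INCL', offset=9

Answer: IIAK2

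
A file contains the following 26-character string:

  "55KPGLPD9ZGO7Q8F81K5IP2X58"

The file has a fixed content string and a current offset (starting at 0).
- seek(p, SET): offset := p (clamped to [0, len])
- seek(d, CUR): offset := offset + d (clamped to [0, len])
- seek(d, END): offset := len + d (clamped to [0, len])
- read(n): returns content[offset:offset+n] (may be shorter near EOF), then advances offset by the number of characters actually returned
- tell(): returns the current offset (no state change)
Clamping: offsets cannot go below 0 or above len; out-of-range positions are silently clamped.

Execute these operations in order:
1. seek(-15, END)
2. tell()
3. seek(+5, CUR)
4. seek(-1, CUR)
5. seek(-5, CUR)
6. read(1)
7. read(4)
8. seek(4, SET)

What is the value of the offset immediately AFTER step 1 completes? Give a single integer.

After 1 (seek(-15, END)): offset=11

Answer: 11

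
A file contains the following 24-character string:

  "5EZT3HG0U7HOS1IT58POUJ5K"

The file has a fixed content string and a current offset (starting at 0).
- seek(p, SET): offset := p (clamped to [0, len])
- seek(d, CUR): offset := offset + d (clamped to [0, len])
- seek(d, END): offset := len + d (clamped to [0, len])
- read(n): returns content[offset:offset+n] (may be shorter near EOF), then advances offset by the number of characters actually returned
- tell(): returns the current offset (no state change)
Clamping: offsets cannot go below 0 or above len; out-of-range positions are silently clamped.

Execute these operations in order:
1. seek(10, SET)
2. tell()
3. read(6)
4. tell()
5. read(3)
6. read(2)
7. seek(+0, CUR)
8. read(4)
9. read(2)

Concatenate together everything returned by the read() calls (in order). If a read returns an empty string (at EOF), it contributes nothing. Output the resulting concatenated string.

Answer: HOS1IT58POUJ5K

Derivation:
After 1 (seek(10, SET)): offset=10
After 2 (tell()): offset=10
After 3 (read(6)): returned 'HOS1IT', offset=16
After 4 (tell()): offset=16
After 5 (read(3)): returned '58P', offset=19
After 6 (read(2)): returned 'OU', offset=21
After 7 (seek(+0, CUR)): offset=21
After 8 (read(4)): returned 'J5K', offset=24
After 9 (read(2)): returned '', offset=24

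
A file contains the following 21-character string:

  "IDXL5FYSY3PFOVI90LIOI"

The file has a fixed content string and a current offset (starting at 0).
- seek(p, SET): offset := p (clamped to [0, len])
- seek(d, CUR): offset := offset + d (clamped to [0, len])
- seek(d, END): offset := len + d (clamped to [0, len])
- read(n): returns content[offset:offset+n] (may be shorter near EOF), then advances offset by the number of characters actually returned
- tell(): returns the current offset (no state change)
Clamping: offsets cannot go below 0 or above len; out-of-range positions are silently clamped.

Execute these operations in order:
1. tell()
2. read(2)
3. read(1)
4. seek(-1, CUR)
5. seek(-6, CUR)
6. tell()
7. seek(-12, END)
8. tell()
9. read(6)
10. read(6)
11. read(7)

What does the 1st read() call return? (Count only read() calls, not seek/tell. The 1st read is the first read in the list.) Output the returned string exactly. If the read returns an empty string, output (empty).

After 1 (tell()): offset=0
After 2 (read(2)): returned 'ID', offset=2
After 3 (read(1)): returned 'X', offset=3
After 4 (seek(-1, CUR)): offset=2
After 5 (seek(-6, CUR)): offset=0
After 6 (tell()): offset=0
After 7 (seek(-12, END)): offset=9
After 8 (tell()): offset=9
After 9 (read(6)): returned '3PFOVI', offset=15
After 10 (read(6)): returned '90LIOI', offset=21
After 11 (read(7)): returned '', offset=21

Answer: ID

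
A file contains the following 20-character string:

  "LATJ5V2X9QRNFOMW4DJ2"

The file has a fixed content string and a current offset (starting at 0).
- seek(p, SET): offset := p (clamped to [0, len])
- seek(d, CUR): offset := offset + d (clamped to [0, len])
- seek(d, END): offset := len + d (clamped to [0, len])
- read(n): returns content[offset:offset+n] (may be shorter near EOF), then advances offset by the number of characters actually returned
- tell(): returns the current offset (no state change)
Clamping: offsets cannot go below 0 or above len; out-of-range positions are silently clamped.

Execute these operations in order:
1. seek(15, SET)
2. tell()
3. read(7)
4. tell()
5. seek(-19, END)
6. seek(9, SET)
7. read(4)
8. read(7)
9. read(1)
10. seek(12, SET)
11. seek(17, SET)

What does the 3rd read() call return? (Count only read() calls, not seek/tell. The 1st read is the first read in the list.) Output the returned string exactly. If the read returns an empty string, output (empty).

After 1 (seek(15, SET)): offset=15
After 2 (tell()): offset=15
After 3 (read(7)): returned 'W4DJ2', offset=20
After 4 (tell()): offset=20
After 5 (seek(-19, END)): offset=1
After 6 (seek(9, SET)): offset=9
After 7 (read(4)): returned 'QRNF', offset=13
After 8 (read(7)): returned 'OMW4DJ2', offset=20
After 9 (read(1)): returned '', offset=20
After 10 (seek(12, SET)): offset=12
After 11 (seek(17, SET)): offset=17

Answer: OMW4DJ2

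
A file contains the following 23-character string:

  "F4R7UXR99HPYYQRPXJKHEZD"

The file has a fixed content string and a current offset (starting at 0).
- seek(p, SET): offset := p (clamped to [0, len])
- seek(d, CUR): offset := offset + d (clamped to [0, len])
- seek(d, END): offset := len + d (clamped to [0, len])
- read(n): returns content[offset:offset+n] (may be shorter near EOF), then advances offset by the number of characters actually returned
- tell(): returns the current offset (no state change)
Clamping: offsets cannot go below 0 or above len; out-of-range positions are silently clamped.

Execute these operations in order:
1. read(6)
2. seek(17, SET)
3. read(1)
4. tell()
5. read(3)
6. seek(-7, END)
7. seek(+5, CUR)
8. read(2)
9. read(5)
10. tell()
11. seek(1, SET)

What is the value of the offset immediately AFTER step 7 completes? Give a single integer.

Answer: 21

Derivation:
After 1 (read(6)): returned 'F4R7UX', offset=6
After 2 (seek(17, SET)): offset=17
After 3 (read(1)): returned 'J', offset=18
After 4 (tell()): offset=18
After 5 (read(3)): returned 'KHE', offset=21
After 6 (seek(-7, END)): offset=16
After 7 (seek(+5, CUR)): offset=21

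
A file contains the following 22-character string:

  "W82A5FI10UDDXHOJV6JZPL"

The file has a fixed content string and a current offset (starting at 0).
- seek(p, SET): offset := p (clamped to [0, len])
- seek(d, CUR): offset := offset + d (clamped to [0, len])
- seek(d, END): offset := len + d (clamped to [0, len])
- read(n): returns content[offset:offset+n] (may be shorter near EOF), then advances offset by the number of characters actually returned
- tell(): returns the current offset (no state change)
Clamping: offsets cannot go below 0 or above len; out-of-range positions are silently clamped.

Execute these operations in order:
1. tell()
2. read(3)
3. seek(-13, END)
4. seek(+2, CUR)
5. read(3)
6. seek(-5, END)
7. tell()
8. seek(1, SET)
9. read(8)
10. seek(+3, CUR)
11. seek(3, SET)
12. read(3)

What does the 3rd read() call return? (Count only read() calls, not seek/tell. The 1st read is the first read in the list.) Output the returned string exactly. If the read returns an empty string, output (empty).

Answer: 82A5FI10

Derivation:
After 1 (tell()): offset=0
After 2 (read(3)): returned 'W82', offset=3
After 3 (seek(-13, END)): offset=9
After 4 (seek(+2, CUR)): offset=11
After 5 (read(3)): returned 'DXH', offset=14
After 6 (seek(-5, END)): offset=17
After 7 (tell()): offset=17
After 8 (seek(1, SET)): offset=1
After 9 (read(8)): returned '82A5FI10', offset=9
After 10 (seek(+3, CUR)): offset=12
After 11 (seek(3, SET)): offset=3
After 12 (read(3)): returned 'A5F', offset=6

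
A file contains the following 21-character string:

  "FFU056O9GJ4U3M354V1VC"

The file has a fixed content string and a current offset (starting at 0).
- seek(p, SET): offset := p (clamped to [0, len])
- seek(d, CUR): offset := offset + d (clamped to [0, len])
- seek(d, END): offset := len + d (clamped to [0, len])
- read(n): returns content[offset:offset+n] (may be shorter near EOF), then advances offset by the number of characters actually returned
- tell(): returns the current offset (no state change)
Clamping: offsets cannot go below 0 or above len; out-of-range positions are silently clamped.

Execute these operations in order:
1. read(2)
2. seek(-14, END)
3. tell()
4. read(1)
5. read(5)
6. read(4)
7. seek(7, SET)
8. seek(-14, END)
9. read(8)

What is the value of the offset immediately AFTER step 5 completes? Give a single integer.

Answer: 13

Derivation:
After 1 (read(2)): returned 'FF', offset=2
After 2 (seek(-14, END)): offset=7
After 3 (tell()): offset=7
After 4 (read(1)): returned '9', offset=8
After 5 (read(5)): returned 'GJ4U3', offset=13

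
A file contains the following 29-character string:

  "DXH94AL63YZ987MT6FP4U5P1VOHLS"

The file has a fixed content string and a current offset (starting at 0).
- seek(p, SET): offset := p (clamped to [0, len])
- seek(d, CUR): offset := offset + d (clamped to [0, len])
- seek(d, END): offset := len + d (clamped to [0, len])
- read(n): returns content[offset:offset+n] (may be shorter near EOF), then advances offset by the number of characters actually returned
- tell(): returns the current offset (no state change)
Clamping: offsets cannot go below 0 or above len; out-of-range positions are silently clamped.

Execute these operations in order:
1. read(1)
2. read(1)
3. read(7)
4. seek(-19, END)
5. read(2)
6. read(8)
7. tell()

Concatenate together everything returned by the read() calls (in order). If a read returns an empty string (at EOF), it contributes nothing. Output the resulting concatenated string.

Answer: DXH94AL63Z987MT6FP4

Derivation:
After 1 (read(1)): returned 'D', offset=1
After 2 (read(1)): returned 'X', offset=2
After 3 (read(7)): returned 'H94AL63', offset=9
After 4 (seek(-19, END)): offset=10
After 5 (read(2)): returned 'Z9', offset=12
After 6 (read(8)): returned '87MT6FP4', offset=20
After 7 (tell()): offset=20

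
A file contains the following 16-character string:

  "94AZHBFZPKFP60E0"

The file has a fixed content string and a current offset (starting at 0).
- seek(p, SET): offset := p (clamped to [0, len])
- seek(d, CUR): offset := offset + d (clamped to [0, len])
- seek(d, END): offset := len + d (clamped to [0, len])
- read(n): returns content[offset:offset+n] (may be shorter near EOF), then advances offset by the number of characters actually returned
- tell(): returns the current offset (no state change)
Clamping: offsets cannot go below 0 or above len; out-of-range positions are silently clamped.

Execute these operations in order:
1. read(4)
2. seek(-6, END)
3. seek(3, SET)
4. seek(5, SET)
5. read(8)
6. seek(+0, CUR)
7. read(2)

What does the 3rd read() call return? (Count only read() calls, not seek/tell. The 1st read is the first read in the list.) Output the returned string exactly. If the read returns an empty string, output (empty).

Answer: 0E

Derivation:
After 1 (read(4)): returned '94AZ', offset=4
After 2 (seek(-6, END)): offset=10
After 3 (seek(3, SET)): offset=3
After 4 (seek(5, SET)): offset=5
After 5 (read(8)): returned 'BFZPKFP6', offset=13
After 6 (seek(+0, CUR)): offset=13
After 7 (read(2)): returned '0E', offset=15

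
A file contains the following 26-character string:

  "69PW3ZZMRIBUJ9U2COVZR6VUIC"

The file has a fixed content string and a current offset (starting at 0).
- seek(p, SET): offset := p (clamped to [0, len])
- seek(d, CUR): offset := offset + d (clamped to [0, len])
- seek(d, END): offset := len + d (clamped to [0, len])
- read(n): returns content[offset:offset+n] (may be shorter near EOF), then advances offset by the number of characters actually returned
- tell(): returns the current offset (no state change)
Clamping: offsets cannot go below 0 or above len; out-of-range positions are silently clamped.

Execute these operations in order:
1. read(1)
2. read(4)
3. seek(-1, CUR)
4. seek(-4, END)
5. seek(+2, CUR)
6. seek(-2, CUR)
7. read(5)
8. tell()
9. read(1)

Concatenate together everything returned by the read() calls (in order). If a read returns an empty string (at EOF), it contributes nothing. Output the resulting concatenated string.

Answer: 69PW3VUIC

Derivation:
After 1 (read(1)): returned '6', offset=1
After 2 (read(4)): returned '9PW3', offset=5
After 3 (seek(-1, CUR)): offset=4
After 4 (seek(-4, END)): offset=22
After 5 (seek(+2, CUR)): offset=24
After 6 (seek(-2, CUR)): offset=22
After 7 (read(5)): returned 'VUIC', offset=26
After 8 (tell()): offset=26
After 9 (read(1)): returned '', offset=26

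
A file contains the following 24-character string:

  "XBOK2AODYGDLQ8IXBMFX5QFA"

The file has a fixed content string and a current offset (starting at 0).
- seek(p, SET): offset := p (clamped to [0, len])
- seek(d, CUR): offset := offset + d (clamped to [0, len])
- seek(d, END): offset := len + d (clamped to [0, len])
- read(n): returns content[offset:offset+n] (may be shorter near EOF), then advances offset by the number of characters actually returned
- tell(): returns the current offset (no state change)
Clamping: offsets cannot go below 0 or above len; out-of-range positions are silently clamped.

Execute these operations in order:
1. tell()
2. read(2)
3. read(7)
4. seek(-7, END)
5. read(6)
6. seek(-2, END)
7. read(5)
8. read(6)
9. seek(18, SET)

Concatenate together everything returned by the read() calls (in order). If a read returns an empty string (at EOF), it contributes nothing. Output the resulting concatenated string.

Answer: XBOK2AODYMFX5QFFA

Derivation:
After 1 (tell()): offset=0
After 2 (read(2)): returned 'XB', offset=2
After 3 (read(7)): returned 'OK2AODY', offset=9
After 4 (seek(-7, END)): offset=17
After 5 (read(6)): returned 'MFX5QF', offset=23
After 6 (seek(-2, END)): offset=22
After 7 (read(5)): returned 'FA', offset=24
After 8 (read(6)): returned '', offset=24
After 9 (seek(18, SET)): offset=18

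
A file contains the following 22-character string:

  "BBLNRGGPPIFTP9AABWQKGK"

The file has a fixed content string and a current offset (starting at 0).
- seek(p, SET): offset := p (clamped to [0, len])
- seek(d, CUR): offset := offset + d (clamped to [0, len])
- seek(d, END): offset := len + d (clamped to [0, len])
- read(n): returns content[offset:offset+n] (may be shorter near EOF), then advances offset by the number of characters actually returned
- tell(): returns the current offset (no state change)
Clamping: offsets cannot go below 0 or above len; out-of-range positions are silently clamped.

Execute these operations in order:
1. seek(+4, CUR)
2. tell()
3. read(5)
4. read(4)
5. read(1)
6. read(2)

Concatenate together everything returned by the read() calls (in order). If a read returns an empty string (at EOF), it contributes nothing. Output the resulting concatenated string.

After 1 (seek(+4, CUR)): offset=4
After 2 (tell()): offset=4
After 3 (read(5)): returned 'RGGPP', offset=9
After 4 (read(4)): returned 'IFTP', offset=13
After 5 (read(1)): returned '9', offset=14
After 6 (read(2)): returned 'AA', offset=16

Answer: RGGPPIFTP9AA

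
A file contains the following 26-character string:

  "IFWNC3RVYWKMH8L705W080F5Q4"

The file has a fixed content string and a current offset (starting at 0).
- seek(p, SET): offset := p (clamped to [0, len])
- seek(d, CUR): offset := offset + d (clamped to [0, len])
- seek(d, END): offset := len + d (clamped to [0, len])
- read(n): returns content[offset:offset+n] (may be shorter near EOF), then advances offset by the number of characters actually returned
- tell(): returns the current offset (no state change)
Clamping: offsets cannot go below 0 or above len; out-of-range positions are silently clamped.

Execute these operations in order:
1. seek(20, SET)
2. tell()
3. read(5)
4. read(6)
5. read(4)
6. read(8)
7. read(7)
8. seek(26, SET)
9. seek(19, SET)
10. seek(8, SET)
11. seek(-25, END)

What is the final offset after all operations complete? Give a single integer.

Answer: 1

Derivation:
After 1 (seek(20, SET)): offset=20
After 2 (tell()): offset=20
After 3 (read(5)): returned '80F5Q', offset=25
After 4 (read(6)): returned '4', offset=26
After 5 (read(4)): returned '', offset=26
After 6 (read(8)): returned '', offset=26
After 7 (read(7)): returned '', offset=26
After 8 (seek(26, SET)): offset=26
After 9 (seek(19, SET)): offset=19
After 10 (seek(8, SET)): offset=8
After 11 (seek(-25, END)): offset=1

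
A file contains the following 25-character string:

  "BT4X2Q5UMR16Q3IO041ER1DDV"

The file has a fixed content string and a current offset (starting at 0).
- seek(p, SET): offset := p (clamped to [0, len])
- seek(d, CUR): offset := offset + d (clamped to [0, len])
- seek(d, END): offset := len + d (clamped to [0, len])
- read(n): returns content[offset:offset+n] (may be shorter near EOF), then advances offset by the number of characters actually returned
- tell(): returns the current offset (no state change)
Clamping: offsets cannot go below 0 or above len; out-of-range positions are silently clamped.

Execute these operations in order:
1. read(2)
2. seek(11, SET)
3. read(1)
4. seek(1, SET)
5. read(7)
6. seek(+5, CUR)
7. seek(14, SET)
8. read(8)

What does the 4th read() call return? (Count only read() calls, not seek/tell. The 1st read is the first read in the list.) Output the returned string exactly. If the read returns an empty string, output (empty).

Answer: IO041ER1

Derivation:
After 1 (read(2)): returned 'BT', offset=2
After 2 (seek(11, SET)): offset=11
After 3 (read(1)): returned '6', offset=12
After 4 (seek(1, SET)): offset=1
After 5 (read(7)): returned 'T4X2Q5U', offset=8
After 6 (seek(+5, CUR)): offset=13
After 7 (seek(14, SET)): offset=14
After 8 (read(8)): returned 'IO041ER1', offset=22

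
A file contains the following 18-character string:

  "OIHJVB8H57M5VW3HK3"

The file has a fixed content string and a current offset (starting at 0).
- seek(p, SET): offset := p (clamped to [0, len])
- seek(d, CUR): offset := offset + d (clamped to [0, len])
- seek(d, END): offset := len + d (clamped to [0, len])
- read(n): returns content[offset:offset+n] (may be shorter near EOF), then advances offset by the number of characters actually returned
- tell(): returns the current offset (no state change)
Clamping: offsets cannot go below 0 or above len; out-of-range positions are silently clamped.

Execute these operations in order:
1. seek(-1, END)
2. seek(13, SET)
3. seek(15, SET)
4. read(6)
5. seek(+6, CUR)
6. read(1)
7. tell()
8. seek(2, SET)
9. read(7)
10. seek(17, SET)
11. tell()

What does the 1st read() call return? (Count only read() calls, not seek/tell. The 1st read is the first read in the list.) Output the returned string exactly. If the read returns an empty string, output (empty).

Answer: HK3

Derivation:
After 1 (seek(-1, END)): offset=17
After 2 (seek(13, SET)): offset=13
After 3 (seek(15, SET)): offset=15
After 4 (read(6)): returned 'HK3', offset=18
After 5 (seek(+6, CUR)): offset=18
After 6 (read(1)): returned '', offset=18
After 7 (tell()): offset=18
After 8 (seek(2, SET)): offset=2
After 9 (read(7)): returned 'HJVB8H5', offset=9
After 10 (seek(17, SET)): offset=17
After 11 (tell()): offset=17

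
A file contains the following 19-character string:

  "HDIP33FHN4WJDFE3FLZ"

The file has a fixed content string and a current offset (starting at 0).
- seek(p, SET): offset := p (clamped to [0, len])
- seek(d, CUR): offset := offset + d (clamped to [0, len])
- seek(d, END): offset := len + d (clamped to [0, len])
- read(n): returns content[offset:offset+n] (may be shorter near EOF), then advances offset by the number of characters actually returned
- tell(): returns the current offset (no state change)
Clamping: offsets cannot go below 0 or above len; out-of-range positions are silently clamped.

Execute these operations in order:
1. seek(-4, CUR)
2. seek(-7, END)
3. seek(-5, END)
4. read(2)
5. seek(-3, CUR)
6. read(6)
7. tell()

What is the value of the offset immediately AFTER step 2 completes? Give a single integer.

Answer: 12

Derivation:
After 1 (seek(-4, CUR)): offset=0
After 2 (seek(-7, END)): offset=12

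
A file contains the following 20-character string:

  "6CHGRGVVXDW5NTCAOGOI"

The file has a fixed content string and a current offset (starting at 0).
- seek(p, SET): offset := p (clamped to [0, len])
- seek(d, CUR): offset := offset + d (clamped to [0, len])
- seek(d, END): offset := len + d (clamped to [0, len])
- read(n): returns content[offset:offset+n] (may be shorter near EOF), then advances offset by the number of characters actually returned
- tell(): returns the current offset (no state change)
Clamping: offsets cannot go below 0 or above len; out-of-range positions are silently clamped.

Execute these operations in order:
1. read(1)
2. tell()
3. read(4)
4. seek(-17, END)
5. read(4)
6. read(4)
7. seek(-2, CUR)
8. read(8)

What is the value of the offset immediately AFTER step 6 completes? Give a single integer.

After 1 (read(1)): returned '6', offset=1
After 2 (tell()): offset=1
After 3 (read(4)): returned 'CHGR', offset=5
After 4 (seek(-17, END)): offset=3
After 5 (read(4)): returned 'GRGV', offset=7
After 6 (read(4)): returned 'VXDW', offset=11

Answer: 11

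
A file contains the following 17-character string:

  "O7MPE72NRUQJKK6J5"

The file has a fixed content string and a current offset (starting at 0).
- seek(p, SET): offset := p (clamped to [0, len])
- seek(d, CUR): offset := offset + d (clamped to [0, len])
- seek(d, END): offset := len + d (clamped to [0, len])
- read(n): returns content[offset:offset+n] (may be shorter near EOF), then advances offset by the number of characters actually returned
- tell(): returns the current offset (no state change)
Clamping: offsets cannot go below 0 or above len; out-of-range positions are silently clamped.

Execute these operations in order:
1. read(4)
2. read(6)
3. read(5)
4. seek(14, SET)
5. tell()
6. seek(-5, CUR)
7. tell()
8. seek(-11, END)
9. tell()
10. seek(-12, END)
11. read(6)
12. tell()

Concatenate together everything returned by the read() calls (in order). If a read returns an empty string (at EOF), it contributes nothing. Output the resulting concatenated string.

After 1 (read(4)): returned 'O7MP', offset=4
After 2 (read(6)): returned 'E72NRU', offset=10
After 3 (read(5)): returned 'QJKK6', offset=15
After 4 (seek(14, SET)): offset=14
After 5 (tell()): offset=14
After 6 (seek(-5, CUR)): offset=9
After 7 (tell()): offset=9
After 8 (seek(-11, END)): offset=6
After 9 (tell()): offset=6
After 10 (seek(-12, END)): offset=5
After 11 (read(6)): returned '72NRUQ', offset=11
After 12 (tell()): offset=11

Answer: O7MPE72NRUQJKK672NRUQ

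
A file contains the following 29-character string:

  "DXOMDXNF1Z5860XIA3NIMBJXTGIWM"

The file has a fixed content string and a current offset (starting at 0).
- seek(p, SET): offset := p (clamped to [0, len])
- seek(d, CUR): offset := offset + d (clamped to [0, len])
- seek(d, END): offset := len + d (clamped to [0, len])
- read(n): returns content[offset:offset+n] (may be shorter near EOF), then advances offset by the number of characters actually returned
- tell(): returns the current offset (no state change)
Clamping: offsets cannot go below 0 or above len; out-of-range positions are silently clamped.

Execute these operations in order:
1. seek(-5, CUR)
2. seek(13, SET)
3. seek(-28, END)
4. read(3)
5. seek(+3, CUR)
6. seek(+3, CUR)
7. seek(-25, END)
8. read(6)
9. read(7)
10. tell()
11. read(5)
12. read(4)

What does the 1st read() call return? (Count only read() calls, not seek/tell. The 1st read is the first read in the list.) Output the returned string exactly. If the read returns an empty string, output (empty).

Answer: XOM

Derivation:
After 1 (seek(-5, CUR)): offset=0
After 2 (seek(13, SET)): offset=13
After 3 (seek(-28, END)): offset=1
After 4 (read(3)): returned 'XOM', offset=4
After 5 (seek(+3, CUR)): offset=7
After 6 (seek(+3, CUR)): offset=10
After 7 (seek(-25, END)): offset=4
After 8 (read(6)): returned 'DXNF1Z', offset=10
After 9 (read(7)): returned '5860XIA', offset=17
After 10 (tell()): offset=17
After 11 (read(5)): returned '3NIMB', offset=22
After 12 (read(4)): returned 'JXTG', offset=26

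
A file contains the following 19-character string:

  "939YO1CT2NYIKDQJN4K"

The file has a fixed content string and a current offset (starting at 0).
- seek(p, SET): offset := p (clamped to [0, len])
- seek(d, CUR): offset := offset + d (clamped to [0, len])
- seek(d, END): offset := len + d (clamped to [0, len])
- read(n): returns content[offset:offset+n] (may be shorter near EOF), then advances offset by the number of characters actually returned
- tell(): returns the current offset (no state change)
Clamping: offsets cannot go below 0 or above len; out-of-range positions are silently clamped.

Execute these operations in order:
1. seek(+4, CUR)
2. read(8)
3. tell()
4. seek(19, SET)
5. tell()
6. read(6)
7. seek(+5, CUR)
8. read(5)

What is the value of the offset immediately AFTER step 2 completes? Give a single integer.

Answer: 12

Derivation:
After 1 (seek(+4, CUR)): offset=4
After 2 (read(8)): returned 'O1CT2NYI', offset=12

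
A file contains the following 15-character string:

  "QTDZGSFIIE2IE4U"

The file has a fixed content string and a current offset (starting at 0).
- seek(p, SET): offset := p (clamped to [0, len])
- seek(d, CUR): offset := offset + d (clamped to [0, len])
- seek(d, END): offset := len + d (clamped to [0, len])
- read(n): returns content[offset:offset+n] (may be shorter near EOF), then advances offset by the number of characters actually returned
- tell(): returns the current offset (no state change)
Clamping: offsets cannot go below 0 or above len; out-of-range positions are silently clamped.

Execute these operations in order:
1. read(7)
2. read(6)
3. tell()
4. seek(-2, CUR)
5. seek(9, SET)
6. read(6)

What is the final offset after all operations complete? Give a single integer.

After 1 (read(7)): returned 'QTDZGSF', offset=7
After 2 (read(6)): returned 'IIE2IE', offset=13
After 3 (tell()): offset=13
After 4 (seek(-2, CUR)): offset=11
After 5 (seek(9, SET)): offset=9
After 6 (read(6)): returned 'E2IE4U', offset=15

Answer: 15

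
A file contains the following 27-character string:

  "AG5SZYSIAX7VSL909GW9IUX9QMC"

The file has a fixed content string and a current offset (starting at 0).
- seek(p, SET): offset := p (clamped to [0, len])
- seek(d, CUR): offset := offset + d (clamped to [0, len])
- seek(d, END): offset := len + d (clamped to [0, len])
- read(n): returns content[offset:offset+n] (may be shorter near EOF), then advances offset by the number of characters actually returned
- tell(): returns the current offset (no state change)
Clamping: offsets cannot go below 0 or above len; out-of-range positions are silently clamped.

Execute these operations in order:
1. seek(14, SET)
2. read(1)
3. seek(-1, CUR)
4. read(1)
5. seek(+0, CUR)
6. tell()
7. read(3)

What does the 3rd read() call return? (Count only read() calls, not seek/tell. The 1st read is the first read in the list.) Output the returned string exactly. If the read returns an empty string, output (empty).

After 1 (seek(14, SET)): offset=14
After 2 (read(1)): returned '9', offset=15
After 3 (seek(-1, CUR)): offset=14
After 4 (read(1)): returned '9', offset=15
After 5 (seek(+0, CUR)): offset=15
After 6 (tell()): offset=15
After 7 (read(3)): returned '09G', offset=18

Answer: 09G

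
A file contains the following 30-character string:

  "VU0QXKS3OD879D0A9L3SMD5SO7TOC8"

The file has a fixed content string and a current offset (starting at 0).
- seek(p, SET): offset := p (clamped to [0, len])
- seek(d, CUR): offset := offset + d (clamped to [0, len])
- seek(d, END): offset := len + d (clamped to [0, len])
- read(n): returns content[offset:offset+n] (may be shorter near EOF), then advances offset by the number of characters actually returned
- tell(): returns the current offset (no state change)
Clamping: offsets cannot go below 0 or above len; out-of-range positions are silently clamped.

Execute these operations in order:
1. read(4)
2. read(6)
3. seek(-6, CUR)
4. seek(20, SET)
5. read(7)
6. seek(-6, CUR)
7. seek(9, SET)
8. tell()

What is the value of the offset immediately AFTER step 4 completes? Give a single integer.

Answer: 20

Derivation:
After 1 (read(4)): returned 'VU0Q', offset=4
After 2 (read(6)): returned 'XKS3OD', offset=10
After 3 (seek(-6, CUR)): offset=4
After 4 (seek(20, SET)): offset=20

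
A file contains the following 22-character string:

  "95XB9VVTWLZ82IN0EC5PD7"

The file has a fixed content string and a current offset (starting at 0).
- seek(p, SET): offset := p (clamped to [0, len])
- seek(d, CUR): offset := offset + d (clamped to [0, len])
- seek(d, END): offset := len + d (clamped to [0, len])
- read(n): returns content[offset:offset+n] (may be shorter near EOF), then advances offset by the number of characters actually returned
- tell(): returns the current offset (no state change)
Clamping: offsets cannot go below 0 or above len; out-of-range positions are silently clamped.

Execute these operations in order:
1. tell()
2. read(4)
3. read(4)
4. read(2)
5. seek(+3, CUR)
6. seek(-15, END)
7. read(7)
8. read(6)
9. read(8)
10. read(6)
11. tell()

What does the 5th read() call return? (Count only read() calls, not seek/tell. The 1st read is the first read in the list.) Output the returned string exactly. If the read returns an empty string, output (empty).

After 1 (tell()): offset=0
After 2 (read(4)): returned '95XB', offset=4
After 3 (read(4)): returned '9VVT', offset=8
After 4 (read(2)): returned 'WL', offset=10
After 5 (seek(+3, CUR)): offset=13
After 6 (seek(-15, END)): offset=7
After 7 (read(7)): returned 'TWLZ82I', offset=14
After 8 (read(6)): returned 'N0EC5P', offset=20
After 9 (read(8)): returned 'D7', offset=22
After 10 (read(6)): returned '', offset=22
After 11 (tell()): offset=22

Answer: N0EC5P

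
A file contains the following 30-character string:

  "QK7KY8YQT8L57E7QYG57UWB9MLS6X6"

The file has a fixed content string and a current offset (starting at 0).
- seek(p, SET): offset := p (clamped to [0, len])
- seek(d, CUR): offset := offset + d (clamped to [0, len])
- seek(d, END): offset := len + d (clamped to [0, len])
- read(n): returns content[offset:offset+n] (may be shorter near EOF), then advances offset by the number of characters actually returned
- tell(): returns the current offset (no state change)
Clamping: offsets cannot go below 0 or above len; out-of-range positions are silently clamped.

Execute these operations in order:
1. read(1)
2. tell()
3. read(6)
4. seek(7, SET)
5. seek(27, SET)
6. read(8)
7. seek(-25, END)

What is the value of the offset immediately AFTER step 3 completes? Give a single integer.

Answer: 7

Derivation:
After 1 (read(1)): returned 'Q', offset=1
After 2 (tell()): offset=1
After 3 (read(6)): returned 'K7KY8Y', offset=7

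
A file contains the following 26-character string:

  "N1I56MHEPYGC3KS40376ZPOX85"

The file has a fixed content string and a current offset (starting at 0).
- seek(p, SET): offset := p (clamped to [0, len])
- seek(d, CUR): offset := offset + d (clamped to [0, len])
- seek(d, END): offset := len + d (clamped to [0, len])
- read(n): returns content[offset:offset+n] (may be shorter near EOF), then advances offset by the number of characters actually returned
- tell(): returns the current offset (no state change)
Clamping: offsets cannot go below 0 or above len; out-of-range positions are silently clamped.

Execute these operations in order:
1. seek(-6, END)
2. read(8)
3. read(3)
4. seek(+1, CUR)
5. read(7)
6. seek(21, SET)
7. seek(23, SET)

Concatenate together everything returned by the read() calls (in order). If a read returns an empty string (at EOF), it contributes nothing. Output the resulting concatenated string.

Answer: ZPOX85

Derivation:
After 1 (seek(-6, END)): offset=20
After 2 (read(8)): returned 'ZPOX85', offset=26
After 3 (read(3)): returned '', offset=26
After 4 (seek(+1, CUR)): offset=26
After 5 (read(7)): returned '', offset=26
After 6 (seek(21, SET)): offset=21
After 7 (seek(23, SET)): offset=23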